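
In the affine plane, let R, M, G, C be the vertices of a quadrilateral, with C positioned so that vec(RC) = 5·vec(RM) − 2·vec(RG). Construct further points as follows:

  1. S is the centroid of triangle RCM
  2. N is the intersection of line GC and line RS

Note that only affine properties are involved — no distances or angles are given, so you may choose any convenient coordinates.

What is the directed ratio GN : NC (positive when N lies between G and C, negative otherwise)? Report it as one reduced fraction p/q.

GN:NC = 3

Choose coordinates R = (0, 0), M = (1, 0), G = (0, 1), C = (5, -2).
1. S is the centroid of triangle RCM ⇒ S = (2, -2/3)
2. N is the intersection of line GC and line RS ⇒ N = (15/4, -5/4)
N = G + t·(C−G) with t = 3/4, so GN:NC = t:(1−t) = 3/4:1/4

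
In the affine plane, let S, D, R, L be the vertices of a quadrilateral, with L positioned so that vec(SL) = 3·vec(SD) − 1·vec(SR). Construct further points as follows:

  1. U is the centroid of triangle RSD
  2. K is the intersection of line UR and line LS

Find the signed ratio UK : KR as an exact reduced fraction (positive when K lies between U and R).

Work in coordinates with S = (0, 0), D = (1, 0), R = (0, 1), L = (3, -1).
1. U is the centroid of triangle RSD ⇒ U = (1/3, 1/3)
2. K is the intersection of line UR and line LS ⇒ K = (3/5, -1/5)
K = U + t·(R−U) with t = -4/5, so UK:KR = t:(1−t) = -4/5:9/5

UK:KR = -4/9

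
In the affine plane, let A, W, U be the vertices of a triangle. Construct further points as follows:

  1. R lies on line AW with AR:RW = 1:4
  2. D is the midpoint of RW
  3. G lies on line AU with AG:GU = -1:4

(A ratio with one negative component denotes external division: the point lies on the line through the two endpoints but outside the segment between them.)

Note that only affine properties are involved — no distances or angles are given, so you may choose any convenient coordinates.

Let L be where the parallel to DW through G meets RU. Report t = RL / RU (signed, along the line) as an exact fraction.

Assign A = (0, 0), W = (1, 0), U = (0, 1) — the answer is frame-independent, so this choice is without loss of generality.
1. R lies on line AW with AR:RW = 1:4 ⇒ R = (1/5, 0)
2. D is the midpoint of RW ⇒ D = (3/5, 0)
3. G lies on line AU with AG:GU = -1:4 ⇒ G = (0, -1/3)
through G parallel to DW: direction (2/5, 0); meets RU at L = (4/15, -1/3)
L = R + t·(U−R) with t = -1/3

t = -1/3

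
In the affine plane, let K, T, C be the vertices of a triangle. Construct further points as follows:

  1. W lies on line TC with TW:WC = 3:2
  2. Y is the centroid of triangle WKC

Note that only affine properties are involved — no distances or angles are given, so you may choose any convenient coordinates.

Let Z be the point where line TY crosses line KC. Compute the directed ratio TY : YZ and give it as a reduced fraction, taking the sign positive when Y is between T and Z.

TY:YZ = 13/2

Set K = (0, 0), T = (1, 0), C = (0, 1); any affine frame gives the same invariant.
1. W lies on line TC with TW:WC = 3:2 ⇒ W = (2/5, 3/5)
2. Y is the centroid of triangle WKC ⇒ Y = (2/15, 8/15)
line TY meets KC at Z = (0, 8/13)
Y = T + t·(Z−T) with t = 13/15, so TY:YZ = 13/15:2/15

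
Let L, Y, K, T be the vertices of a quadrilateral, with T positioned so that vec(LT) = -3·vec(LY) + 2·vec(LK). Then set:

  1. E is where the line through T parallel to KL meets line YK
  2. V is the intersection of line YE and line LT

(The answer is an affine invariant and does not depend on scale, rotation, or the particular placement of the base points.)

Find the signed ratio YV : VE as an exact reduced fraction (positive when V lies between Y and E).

Set L = (0, 0), Y = (1, 0), K = (0, 1), T = (-3, 2); any affine frame gives the same invariant.
1. E is where the line through T parallel to KL meets line YK ⇒ E = (-3, 4)
2. V is the intersection of line YE and line LT ⇒ V = (3, -2)
V = Y + t·(E−Y) with t = -1/2, so YV:VE = t:(1−t) = -1/2:3/2

YV:VE = -1/3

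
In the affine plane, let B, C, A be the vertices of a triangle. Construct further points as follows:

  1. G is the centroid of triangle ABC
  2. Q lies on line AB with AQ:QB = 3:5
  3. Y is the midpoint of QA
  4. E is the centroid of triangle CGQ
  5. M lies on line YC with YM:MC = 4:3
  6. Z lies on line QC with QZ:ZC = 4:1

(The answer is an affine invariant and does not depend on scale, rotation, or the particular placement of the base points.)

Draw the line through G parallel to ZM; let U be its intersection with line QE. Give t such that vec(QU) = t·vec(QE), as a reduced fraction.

t = 39/148

Choose coordinates B = (0, 0), C = (1, 0), A = (0, 1).
1. G is the centroid of triangle ABC ⇒ G = (1/3, 1/3)
2. Q lies on line AB with AQ:QB = 3:5 ⇒ Q = (0, 5/8)
3. Y is the midpoint of QA ⇒ Y = (0, 13/16)
4. E is the centroid of triangle CGQ ⇒ E = (4/9, 23/72)
5. M lies on line YC with YM:MC = 4:3 ⇒ M = (4/7, 39/112)
6. Z lies on line QC with QZ:ZC = 4:1 ⇒ Z = (4/5, 1/8)
through G parallel to ZM: direction (-8/35, 25/112); meets QE at U = (13/111, 967/1776)
U = Q + t·(E−Q) with t = 39/148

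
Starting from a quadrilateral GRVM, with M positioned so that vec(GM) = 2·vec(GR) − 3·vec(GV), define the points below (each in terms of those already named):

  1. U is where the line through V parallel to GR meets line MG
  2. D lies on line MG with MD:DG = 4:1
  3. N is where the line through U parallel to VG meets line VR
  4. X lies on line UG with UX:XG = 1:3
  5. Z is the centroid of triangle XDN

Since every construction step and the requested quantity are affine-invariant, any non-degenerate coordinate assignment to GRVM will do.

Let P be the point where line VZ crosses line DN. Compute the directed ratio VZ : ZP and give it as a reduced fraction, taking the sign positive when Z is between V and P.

VZ:ZP = -5

Work in coordinates with G = (0, 0), R = (1, 0), V = (0, 1), M = (2, -3).
1. U is where the line through V parallel to GR meets line MG ⇒ U = (-2/3, 1)
2. D lies on line MG with MD:DG = 4:1 ⇒ D = (2/5, -3/5)
3. N is where the line through U parallel to VG meets line VR ⇒ N = (-2/3, 5/3)
4. X lies on line UG with UX:XG = 1:3 ⇒ X = (-1/2, 3/4)
5. Z is the centroid of triangle XDN ⇒ Z = (-23/90, 109/180)
line VZ meets DN at P = (-46/225, 154/225)
Z = V + t·(P−V) with t = 5/4, so VZ:ZP = 5/4:-1/4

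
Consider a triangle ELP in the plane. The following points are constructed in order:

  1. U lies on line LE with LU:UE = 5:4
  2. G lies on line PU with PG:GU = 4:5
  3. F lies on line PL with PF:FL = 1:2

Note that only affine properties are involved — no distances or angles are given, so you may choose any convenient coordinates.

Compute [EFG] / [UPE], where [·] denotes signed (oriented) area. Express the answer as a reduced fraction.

Set E = (0, 0), L = (1, 0), P = (0, 1); any affine frame gives the same invariant.
1. U lies on line LE with LU:UE = 5:4 ⇒ U = (4/9, 0)
2. G lies on line PU with PG:GU = 4:5 ⇒ G = (16/81, 5/9)
3. F lies on line PL with PF:FL = 1:2 ⇒ F = (1/3, 2/3)
2·[EFG] = 13/243, 2·[UPE] = 4/9
[EFG]:[UPE] = 13/243:4/9 = 13/108

[EFG]:[UPE] = 13/108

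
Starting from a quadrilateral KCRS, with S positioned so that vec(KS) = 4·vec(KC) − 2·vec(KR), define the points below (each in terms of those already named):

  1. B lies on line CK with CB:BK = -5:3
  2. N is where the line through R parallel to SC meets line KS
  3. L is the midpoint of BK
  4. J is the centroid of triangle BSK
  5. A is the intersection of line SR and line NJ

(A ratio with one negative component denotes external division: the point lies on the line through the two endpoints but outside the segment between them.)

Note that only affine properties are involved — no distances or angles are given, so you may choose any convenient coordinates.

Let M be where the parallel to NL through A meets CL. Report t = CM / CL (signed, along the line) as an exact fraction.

Set K = (0, 0), C = (1, 0), R = (0, 1), S = (4, -2); any affine frame gives the same invariant.
1. B lies on line CK with CB:BK = -5:3 ⇒ B = (-3/2, 0)
2. N is where the line through R parallel to SC meets line KS ⇒ N = (6, -3)
3. L is the midpoint of BK ⇒ L = (-3/4, 0)
4. J is the centroid of triangle BSK ⇒ J = (5/6, -2/3)
5. A is the intersection of line SR and line NJ ⇒ A = (160/37, -83/37)
through A parallel to NL: direction (-27/4, 3); meets CL at M = (-107/148, 0)
M = C + t·(L−C) with t = 255/259

t = 255/259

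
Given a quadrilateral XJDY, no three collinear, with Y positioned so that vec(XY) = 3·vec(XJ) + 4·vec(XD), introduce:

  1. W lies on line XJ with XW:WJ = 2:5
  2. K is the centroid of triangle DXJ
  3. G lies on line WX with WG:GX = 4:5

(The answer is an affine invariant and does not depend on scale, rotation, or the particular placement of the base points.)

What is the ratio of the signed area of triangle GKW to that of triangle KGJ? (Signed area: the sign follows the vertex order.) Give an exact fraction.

Work in coordinates with X = (0, 0), J = (1, 0), D = (0, 1), Y = (3, 4).
1. W lies on line XJ with XW:WJ = 2:5 ⇒ W = (2/7, 0)
2. K is the centroid of triangle DXJ ⇒ K = (1/3, 1/3)
3. G lies on line WX with WG:GX = 4:5 ⇒ G = (10/63, 0)
2·[GKW] = -8/189, 2·[KGJ] = 53/189
[GKW]:[KGJ] = -8/189:53/189 = -8/53

[GKW]:[KGJ] = -8/53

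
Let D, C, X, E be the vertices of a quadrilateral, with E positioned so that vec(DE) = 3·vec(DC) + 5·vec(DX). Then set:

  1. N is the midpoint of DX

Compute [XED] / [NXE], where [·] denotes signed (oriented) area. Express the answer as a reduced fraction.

[XED]:[NXE] = 2

Set D = (0, 0), C = (1, 0), X = (0, 1), E = (3, 5); any affine frame gives the same invariant.
1. N is the midpoint of DX ⇒ N = (0, 1/2)
2·[XED] = -3, 2·[NXE] = -3/2
[XED]:[NXE] = -3:-3/2 = 2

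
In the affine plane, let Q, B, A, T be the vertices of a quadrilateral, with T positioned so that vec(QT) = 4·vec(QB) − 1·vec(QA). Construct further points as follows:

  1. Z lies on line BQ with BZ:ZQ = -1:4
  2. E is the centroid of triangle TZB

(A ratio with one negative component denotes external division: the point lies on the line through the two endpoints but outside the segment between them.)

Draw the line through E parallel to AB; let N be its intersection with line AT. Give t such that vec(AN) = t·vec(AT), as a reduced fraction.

t = 7/18

Set Q = (0, 0), B = (1, 0), A = (0, 1), T = (4, -1); any affine frame gives the same invariant.
1. Z lies on line BQ with BZ:ZQ = -1:4 ⇒ Z = (4/3, 0)
2. E is the centroid of triangle TZB ⇒ E = (19/9, -1/3)
through E parallel to AB: direction (1, -1); meets AT at N = (14/9, 2/9)
N = A + t·(T−A) with t = 7/18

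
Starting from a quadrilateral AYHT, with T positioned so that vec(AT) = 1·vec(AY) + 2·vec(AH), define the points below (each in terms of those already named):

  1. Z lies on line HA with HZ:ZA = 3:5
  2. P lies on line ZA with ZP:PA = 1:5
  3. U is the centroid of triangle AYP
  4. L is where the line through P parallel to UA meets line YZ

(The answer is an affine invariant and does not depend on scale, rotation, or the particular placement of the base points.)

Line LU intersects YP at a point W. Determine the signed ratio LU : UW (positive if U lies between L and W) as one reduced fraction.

Choose coordinates A = (0, 0), Y = (1, 0), H = (0, 1), T = (1, 2).
1. Z lies on line HA with HZ:ZA = 3:5 ⇒ Z = (0, 5/8)
2. P lies on line ZA with ZP:PA = 1:5 ⇒ P = (0, 25/48)
3. U is the centroid of triangle AYP ⇒ U = (1/3, 25/144)
4. L is where the line through P parallel to UA meets line YZ ⇒ L = (1/11, 25/44)
line LU meets YP at W = (3/17, 175/408)
U = L + t·(W−L) with t = 17/6, so LU:UW = 17/6:-11/6

LU:UW = -17/11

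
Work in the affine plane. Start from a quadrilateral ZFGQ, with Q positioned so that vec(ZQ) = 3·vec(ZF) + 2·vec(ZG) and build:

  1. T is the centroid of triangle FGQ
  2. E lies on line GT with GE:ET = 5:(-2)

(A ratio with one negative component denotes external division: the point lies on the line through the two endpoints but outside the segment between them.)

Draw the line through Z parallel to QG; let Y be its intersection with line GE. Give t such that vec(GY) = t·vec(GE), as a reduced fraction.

t = 27/20

Assign Z = (0, 0), F = (1, 0), G = (0, 1), Q = (3, 2) — the answer is frame-independent, so this choice is without loss of generality.
1. T is the centroid of triangle FGQ ⇒ T = (4/3, 1)
2. E lies on line GT with GE:ET = 5:(-2) ⇒ E = (20/9, 1)
through Z parallel to QG: direction (-3, -1); meets GE at Y = (3, 1)
Y = G + t·(E−G) with t = 27/20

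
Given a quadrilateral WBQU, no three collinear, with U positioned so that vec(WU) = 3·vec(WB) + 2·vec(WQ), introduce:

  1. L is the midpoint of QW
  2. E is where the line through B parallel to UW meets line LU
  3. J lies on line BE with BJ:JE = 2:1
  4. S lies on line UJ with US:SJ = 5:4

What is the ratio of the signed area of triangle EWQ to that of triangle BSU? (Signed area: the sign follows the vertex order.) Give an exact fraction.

Choose coordinates W = (0, 0), B = (1, 0), Q = (0, 1), U = (3, 2).
1. L is the midpoint of QW ⇒ L = (0, 1/2)
2. E is where the line through B parallel to UW meets line LU ⇒ E = (7, 4)
3. J lies on line BE with BJ:JE = 2:1 ⇒ J = (5, 8/3)
4. S lies on line UJ with US:SJ = 5:4 ⇒ S = (37/9, 64/27)
2·[EWQ] = -7, 2·[BSU] = 40/27
[EWQ]:[BSU] = -7:40/27 = -189/40

[EWQ]:[BSU] = -189/40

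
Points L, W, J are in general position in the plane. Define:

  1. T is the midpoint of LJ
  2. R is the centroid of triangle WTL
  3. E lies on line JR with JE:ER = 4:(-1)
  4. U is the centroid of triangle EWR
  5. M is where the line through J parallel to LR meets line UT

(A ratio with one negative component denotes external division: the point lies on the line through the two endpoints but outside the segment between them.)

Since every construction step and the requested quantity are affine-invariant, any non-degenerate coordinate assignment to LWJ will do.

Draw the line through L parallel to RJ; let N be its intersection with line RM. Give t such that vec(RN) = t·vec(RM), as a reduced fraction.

t = 7/8

Set L = (0, 0), W = (1, 0), J = (0, 1); any affine frame gives the same invariant.
1. T is the midpoint of LJ ⇒ T = (0, 1/2)
2. R is the centroid of triangle WTL ⇒ R = (1/3, 1/6)
3. E lies on line JR with JE:ER = 4:(-1) ⇒ E = (4/9, -1/9)
4. U is the centroid of triangle EWR ⇒ U = (16/27, 1/54)
5. M is where the line through J parallel to LR meets line UT ⇒ M = (-8/21, 17/21)
through L parallel to RJ: direction (-1/3, 5/6); meets RM at N = (-7/24, 35/48)
N = R + t·(M−R) with t = 7/8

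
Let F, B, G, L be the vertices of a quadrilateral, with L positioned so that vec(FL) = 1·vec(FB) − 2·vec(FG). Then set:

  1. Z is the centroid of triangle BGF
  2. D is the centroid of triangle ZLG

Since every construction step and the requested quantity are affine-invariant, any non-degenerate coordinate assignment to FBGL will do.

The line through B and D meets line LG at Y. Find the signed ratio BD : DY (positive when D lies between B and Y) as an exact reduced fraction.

BD:DY = 17

Choose coordinates F = (0, 0), B = (1, 0), G = (0, 1), L = (1, -2).
1. Z is the centroid of triangle BGF ⇒ Z = (1/3, 1/3)
2. D is the centroid of triangle ZLG ⇒ D = (4/9, -2/9)
line BD meets LG at Y = (7/17, -4/17)
D = B + t·(Y−B) with t = 17/18, so BD:DY = 17/18:1/18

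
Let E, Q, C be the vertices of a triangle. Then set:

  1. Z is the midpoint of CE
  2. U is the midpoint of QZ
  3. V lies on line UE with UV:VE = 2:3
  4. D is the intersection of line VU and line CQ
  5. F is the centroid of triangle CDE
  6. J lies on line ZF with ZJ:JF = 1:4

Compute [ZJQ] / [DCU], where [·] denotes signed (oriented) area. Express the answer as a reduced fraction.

Work in coordinates with E = (0, 0), Q = (1, 0), C = (0, 1).
1. Z is the midpoint of CE ⇒ Z = (0, 1/2)
2. U is the midpoint of QZ ⇒ U = (1/2, 1/4)
3. V lies on line UE with UV:VE = 2:3 ⇒ V = (3/10, 3/20)
4. D is the intersection of line VU and line CQ ⇒ D = (2/3, 1/3)
5. F is the centroid of triangle CDE ⇒ F = (2/9, 4/9)
6. J lies on line ZF with ZJ:JF = 1:4 ⇒ J = (2/45, 22/45)
2·[ZJQ] = -1/90, 2·[DCU] = 1/6
[ZJQ]:[DCU] = -1/90:1/6 = -1/15

[ZJQ]:[DCU] = -1/15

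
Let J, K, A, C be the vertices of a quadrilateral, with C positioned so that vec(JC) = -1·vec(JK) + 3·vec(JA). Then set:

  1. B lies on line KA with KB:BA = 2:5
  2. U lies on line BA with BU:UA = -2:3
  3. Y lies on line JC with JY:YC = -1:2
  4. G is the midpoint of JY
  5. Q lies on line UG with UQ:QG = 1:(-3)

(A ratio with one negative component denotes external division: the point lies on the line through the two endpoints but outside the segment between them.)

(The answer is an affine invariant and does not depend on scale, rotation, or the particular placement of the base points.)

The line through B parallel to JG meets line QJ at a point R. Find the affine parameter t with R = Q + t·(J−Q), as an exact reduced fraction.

t = 77/111

Choose coordinates J = (0, 0), K = (1, 0), A = (0, 1), C = (-1, 3).
1. B lies on line KA with KB:BA = 2:5 ⇒ B = (5/7, 2/7)
2. U lies on line BA with BU:UA = -2:3 ⇒ U = (15/7, -8/7)
3. Y lies on line JC with JY:YC = -1:2 ⇒ Y = (1, -3)
4. G is the midpoint of JY ⇒ G = (1/2, -3/2)
5. Q lies on line UG with UQ:QG = 1:(-3) ⇒ Q = (83/28, -27/28)
through B parallel to JG: direction (1/2, -3/2); meets QJ at R = (1411/1554, -153/518)
R = Q + t·(J−Q) with t = 77/111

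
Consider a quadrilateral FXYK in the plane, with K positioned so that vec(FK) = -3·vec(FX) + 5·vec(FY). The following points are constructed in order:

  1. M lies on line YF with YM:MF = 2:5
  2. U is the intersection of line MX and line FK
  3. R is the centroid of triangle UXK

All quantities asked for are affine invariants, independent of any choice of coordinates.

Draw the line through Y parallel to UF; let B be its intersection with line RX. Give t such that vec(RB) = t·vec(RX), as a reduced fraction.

t = 2/5

Set F = (0, 0), X = (1, 0), Y = (0, 1), K = (-3, 5); any affine frame gives the same invariant.
1. M lies on line YF with YM:MF = 2:5 ⇒ M = (0, 5/7)
2. U is the intersection of line MX and line FK ⇒ U = (-3/4, 5/4)
3. R is the centroid of triangle UXK ⇒ R = (-11/12, 25/12)
through Y parallel to UF: direction (3/4, -5/4); meets RX at B = (-3/20, 5/4)
B = R + t·(X−R) with t = 2/5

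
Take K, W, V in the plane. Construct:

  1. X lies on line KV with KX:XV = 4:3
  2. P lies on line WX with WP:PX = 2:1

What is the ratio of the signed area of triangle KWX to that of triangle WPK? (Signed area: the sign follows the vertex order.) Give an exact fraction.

[KWX]:[WPK] = 3/2

Set K = (0, 0), W = (1, 0), V = (0, 1); any affine frame gives the same invariant.
1. X lies on line KV with KX:XV = 4:3 ⇒ X = (0, 4/7)
2. P lies on line WX with WP:PX = 2:1 ⇒ P = (1/3, 8/21)
2·[KWX] = 4/7, 2·[WPK] = 8/21
[KWX]:[WPK] = 4/7:8/21 = 3/2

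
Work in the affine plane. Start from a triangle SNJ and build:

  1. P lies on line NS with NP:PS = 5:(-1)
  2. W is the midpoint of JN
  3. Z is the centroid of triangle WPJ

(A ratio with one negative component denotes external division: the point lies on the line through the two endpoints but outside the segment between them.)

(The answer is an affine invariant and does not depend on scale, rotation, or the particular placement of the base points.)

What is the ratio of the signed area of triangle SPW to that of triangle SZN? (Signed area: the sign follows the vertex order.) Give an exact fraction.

[SPW]:[SZN] = 1/4

Choose coordinates S = (0, 0), N = (1, 0), J = (0, 1).
1. P lies on line NS with NP:PS = 5:(-1) ⇒ P = (-1/4, 0)
2. W is the midpoint of JN ⇒ W = (1/2, 1/2)
3. Z is the centroid of triangle WPJ ⇒ Z = (1/12, 1/2)
2·[SPW] = -1/8, 2·[SZN] = -1/2
[SPW]:[SZN] = -1/8:-1/2 = 1/4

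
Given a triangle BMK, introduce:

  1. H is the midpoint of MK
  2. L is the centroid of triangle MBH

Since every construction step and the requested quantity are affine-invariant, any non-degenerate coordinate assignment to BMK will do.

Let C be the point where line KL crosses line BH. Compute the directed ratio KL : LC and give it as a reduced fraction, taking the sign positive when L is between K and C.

KL:LC = -4

Work in coordinates with B = (0, 0), M = (1, 0), K = (0, 1).
1. H is the midpoint of MK ⇒ H = (1/2, 1/2)
2. L is the centroid of triangle MBH ⇒ L = (1/2, 1/6)
line KL meets BH at C = (3/8, 3/8)
L = K + t·(C−K) with t = 4/3, so KL:LC = 4/3:-1/3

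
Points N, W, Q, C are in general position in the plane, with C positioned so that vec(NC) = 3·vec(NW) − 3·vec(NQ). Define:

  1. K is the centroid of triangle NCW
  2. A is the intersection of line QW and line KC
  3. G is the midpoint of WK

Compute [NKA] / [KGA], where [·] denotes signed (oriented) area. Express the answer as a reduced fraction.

[NKA]:[KGA] = 2

Work in coordinates with N = (0, 0), W = (1, 0), Q = (0, 1), C = (3, -3).
1. K is the centroid of triangle NCW ⇒ K = (4/3, -1)
2. A is the intersection of line QW and line KC ⇒ A = (-2, 3)
3. G is the midpoint of WK ⇒ G = (7/6, -1/2)
2·[NKA] = 2, 2·[KGA] = 1
[NKA]:[KGA] = 2:1 = 2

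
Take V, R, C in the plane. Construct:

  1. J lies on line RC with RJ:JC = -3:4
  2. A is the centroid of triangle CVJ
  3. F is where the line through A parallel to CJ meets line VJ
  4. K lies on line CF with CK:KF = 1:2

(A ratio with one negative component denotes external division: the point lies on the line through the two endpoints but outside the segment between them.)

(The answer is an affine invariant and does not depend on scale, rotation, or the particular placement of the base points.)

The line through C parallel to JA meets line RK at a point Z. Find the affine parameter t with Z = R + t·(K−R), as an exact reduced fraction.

Work in coordinates with V = (0, 0), R = (1, 0), C = (0, 1).
1. J lies on line RC with RJ:JC = -3:4 ⇒ J = (4, -3)
2. A is the centroid of triangle CVJ ⇒ A = (4/3, -2/3)
3. F is where the line through A parallel to CJ meets line VJ ⇒ F = (8/3, -2)
4. K lies on line CF with CK:KF = 1:2 ⇒ K = (8/9, 0)
through C parallel to JA: direction (-8/3, 7/3); meets RK at Z = (8/7, 0)
Z = R + t·(K−R) with t = -9/7

t = -9/7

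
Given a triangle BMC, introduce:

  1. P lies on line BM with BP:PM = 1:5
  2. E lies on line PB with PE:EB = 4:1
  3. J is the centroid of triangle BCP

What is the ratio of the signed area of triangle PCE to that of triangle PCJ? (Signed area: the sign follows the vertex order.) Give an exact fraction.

[PCE]:[PCJ] = 12/5

Assign B = (0, 0), M = (1, 0), C = (0, 1) — the answer is frame-independent, so this choice is without loss of generality.
1. P lies on line BM with BP:PM = 1:5 ⇒ P = (1/6, 0)
2. E lies on line PB with PE:EB = 4:1 ⇒ E = (1/30, 0)
3. J is the centroid of triangle BCP ⇒ J = (1/18, 1/3)
2·[PCE] = 2/15, 2·[PCJ] = 1/18
[PCE]:[PCJ] = 2/15:1/18 = 12/5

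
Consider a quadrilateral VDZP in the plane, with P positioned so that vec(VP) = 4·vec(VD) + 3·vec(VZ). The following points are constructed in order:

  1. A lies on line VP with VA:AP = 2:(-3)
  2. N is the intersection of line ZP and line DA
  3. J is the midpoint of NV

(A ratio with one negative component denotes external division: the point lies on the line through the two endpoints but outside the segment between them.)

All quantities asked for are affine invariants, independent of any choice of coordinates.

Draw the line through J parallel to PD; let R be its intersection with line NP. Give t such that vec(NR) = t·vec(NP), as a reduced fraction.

Set V = (0, 0), D = (1, 0), Z = (0, 1), P = (4, 3); any affine frame gives the same invariant.
1. A lies on line VP with VA:AP = 2:(-3) ⇒ A = (-8, -6)
2. N is the intersection of line ZP and line DA ⇒ N = (10, 6)
3. J is the midpoint of NV ⇒ J = (5, 3)
through J parallel to PD: direction (-3, -3); meets NP at R = (6, 4)
R = N + t·(P−N) with t = 2/3

t = 2/3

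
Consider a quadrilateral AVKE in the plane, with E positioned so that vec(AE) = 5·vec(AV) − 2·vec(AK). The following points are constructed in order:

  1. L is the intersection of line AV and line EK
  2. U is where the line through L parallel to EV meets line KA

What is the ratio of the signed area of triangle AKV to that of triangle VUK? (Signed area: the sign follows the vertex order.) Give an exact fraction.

Set A = (0, 0), V = (1, 0), K = (0, 1), E = (5, -2); any affine frame gives the same invariant.
1. L is the intersection of line AV and line EK ⇒ L = (5/3, 0)
2. U is where the line through L parallel to EV meets line KA ⇒ U = (0, 5/6)
2·[AKV] = -1, 2·[VUK] = -1/6
[AKV]:[VUK] = -1:-1/6 = 6

[AKV]:[VUK] = 6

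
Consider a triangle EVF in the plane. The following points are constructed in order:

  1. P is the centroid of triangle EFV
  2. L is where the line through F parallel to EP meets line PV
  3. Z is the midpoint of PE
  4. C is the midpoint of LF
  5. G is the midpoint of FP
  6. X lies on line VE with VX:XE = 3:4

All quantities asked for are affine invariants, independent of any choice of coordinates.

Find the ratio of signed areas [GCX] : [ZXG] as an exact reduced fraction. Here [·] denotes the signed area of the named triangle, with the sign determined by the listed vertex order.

[GCX]:[ZXG] = 13/17

Choose coordinates E = (0, 0), V = (1, 0), F = (0, 1).
1. P is the centroid of triangle EFV ⇒ P = (1/3, 1/3)
2. L is where the line through F parallel to EP meets line PV ⇒ L = (-1/3, 2/3)
3. Z is the midpoint of PE ⇒ Z = (1/6, 1/6)
4. C is the midpoint of LF ⇒ C = (-1/6, 5/6)
5. G is the midpoint of FP ⇒ G = (1/6, 2/3)
6. X lies on line VE with VX:XE = 3:4 ⇒ X = (4/7, 0)
2·[GCX] = 13/84, 2·[ZXG] = 17/84
[GCX]:[ZXG] = 13/84:17/84 = 13/17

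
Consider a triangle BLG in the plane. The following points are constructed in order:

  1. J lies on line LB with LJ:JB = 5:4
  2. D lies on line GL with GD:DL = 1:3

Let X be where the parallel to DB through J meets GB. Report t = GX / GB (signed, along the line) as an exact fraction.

Work in coordinates with B = (0, 0), L = (1, 0), G = (0, 1).
1. J lies on line LB with LJ:JB = 5:4 ⇒ J = (4/9, 0)
2. D lies on line GL with GD:DL = 1:3 ⇒ D = (1/4, 3/4)
through J parallel to DB: direction (-1/4, -3/4); meets GB at X = (0, -4/3)
X = G + t·(B−G) with t = 7/3

t = 7/3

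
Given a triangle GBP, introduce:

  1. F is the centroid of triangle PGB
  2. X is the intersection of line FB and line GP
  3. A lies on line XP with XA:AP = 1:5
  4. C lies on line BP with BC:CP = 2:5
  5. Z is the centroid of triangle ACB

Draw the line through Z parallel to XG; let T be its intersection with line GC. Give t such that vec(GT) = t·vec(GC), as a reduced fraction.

t = 4/5

Choose coordinates G = (0, 0), B = (1, 0), P = (0, 1).
1. F is the centroid of triangle PGB ⇒ F = (1/3, 1/3)
2. X is the intersection of line FB and line GP ⇒ X = (0, 1/2)
3. A lies on line XP with XA:AP = 1:5 ⇒ A = (0, 7/12)
4. C lies on line BP with BC:CP = 2:5 ⇒ C = (5/7, 2/7)
5. Z is the centroid of triangle ACB ⇒ Z = (4/7, 73/252)
through Z parallel to XG: direction (0, -1/2); meets GC at T = (4/7, 8/35)
T = G + t·(C−G) with t = 4/5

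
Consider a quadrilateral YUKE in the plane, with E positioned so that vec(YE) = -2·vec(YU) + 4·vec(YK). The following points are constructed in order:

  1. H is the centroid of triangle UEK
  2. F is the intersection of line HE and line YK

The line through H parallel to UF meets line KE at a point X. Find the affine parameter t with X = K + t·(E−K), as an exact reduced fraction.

Set Y = (0, 0), U = (1, 0), K = (0, 1), E = (-2, 4); any affine frame gives the same invariant.
1. H is the centroid of triangle UEK ⇒ H = (-1/3, 5/3)
2. F is the intersection of line HE and line YK ⇒ F = (0, 6/5)
through H parallel to UF: direction (-1, 6/5); meets KE at X = (-8/9, 7/3)
X = K + t·(E−K) with t = 4/9

t = 4/9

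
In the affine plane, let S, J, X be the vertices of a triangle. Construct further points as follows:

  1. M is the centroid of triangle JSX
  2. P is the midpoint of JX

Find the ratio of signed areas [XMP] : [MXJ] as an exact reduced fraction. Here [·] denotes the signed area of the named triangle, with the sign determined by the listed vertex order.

[XMP]:[MXJ] = -1/2

Work in coordinates with S = (0, 0), J = (1, 0), X = (0, 1).
1. M is the centroid of triangle JSX ⇒ M = (1/3, 1/3)
2. P is the midpoint of JX ⇒ P = (1/2, 1/2)
2·[XMP] = 1/6, 2·[MXJ] = -1/3
[XMP]:[MXJ] = 1/6:-1/3 = -1/2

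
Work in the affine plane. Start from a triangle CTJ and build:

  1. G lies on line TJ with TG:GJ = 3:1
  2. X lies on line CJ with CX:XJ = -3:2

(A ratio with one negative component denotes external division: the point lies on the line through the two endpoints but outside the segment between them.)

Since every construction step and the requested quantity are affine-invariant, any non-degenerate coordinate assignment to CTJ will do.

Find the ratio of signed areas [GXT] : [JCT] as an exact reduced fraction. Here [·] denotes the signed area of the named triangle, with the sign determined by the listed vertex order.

Set C = (0, 0), T = (1, 0), J = (0, 1); any affine frame gives the same invariant.
1. G lies on line TJ with TG:GJ = 3:1 ⇒ G = (1/4, 3/4)
2. X lies on line CJ with CX:XJ = -3:2 ⇒ X = (0, 3)
2·[GXT] = -3/2, 2·[JCT] = 1
[GXT]:[JCT] = -3/2:1 = -3/2

[GXT]:[JCT] = -3/2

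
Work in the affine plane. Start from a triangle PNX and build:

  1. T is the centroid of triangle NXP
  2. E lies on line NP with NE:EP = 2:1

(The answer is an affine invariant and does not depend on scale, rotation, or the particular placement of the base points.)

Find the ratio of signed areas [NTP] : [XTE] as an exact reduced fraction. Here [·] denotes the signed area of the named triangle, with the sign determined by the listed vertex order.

[NTP]:[XTE] = -3

Assign P = (0, 0), N = (1, 0), X = (0, 1) — the answer is frame-independent, so this choice is without loss of generality.
1. T is the centroid of triangle NXP ⇒ T = (1/3, 1/3)
2. E lies on line NP with NE:EP = 2:1 ⇒ E = (1/3, 0)
2·[NTP] = 1/3, 2·[XTE] = -1/9
[NTP]:[XTE] = 1/3:-1/9 = -3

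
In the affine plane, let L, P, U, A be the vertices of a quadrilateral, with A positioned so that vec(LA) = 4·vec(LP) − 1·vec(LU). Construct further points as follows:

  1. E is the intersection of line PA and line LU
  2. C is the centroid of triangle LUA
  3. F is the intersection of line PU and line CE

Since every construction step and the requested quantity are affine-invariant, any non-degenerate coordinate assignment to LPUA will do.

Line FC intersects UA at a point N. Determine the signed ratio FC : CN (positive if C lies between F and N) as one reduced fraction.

Assign L = (0, 0), P = (1, 0), U = (0, 1), A = (4, -1) — the answer is frame-independent, so this choice is without loss of generality.
1. E is the intersection of line PA and line LU ⇒ E = (0, 1/3)
2. C is the centroid of triangle LUA ⇒ C = (4/3, 0)
3. F is the intersection of line PU and line CE ⇒ F = (8/9, 1/9)
line FC meets UA at N = (8/3, -1/3)
C = F + t·(N−F) with t = 1/4, so FC:CN = 1/4:3/4

FC:CN = 1/3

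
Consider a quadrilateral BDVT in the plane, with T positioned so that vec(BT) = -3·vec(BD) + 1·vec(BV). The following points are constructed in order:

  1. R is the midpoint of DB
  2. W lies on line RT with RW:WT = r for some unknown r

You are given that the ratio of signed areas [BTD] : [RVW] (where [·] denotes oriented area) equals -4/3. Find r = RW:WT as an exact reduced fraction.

Work in coordinates with B = (0, 0), D = (1, 0), V = (0, 1), T = (-3, 1).
1. R is the midpoint of DB ⇒ R = (1/2, 0)
2. With RW:WT = r, write λ = r/(r+1) so W = R + λ·(T−R); W is affine-linear in λ
Every point depending on W is an affine combination of W and λ-independent points, so each such coordinate is linear in λ; the λ² term in each signed area is a multiple of (T−R)×(T−R) = 0, so 2·[BTD] and 2·[RVW] are each linear in λ. Evaluating at λ=0 and λ=1:
  2·[BTD] = -1,   2·[RVW] = 3·λ
So [BTD]:[RVW] = (-1) / (3·λ). Setting this equal to -4/3:
  -1 = -4/3·(3·λ)  ⇒  λ = 1/4
Then r = λ/(1−λ) = (1/4)/(3/4) = 1/3. Check: with r = 1/3, W = (-3/8, 1/4) and [BTD]:[RVW] = -4/3 as required.

r = 1/3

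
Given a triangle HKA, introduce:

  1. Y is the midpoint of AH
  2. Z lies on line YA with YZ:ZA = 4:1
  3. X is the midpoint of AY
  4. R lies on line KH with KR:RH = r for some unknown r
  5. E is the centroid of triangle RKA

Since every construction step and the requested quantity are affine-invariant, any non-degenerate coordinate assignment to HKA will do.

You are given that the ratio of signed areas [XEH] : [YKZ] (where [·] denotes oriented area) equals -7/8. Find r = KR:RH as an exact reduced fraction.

r = 3/2

Choose coordinates H = (0, 0), K = (1, 0), A = (0, 1).
1. Y is the midpoint of AH ⇒ Y = (0, 1/2)
2. Z lies on line YA with YZ:ZA = 4:1 ⇒ Z = (0, 9/10)
3. X is the midpoint of AY ⇒ X = (0, 3/4)
4. With KR:RH = r, write λ = r/(r+1) so R = K + λ·(H−K); R is affine-linear in λ
5. E is the centroid of triangle RKA ⇒ E is an affine combination of earlier points and hence also affine-linear in λ
Every point depending on R is an affine combination of R and λ-independent points, so each such coordinate is linear in λ; the λ² term in each signed area is a multiple of (H−K)×(H−K) = 0, so 2·[XEH] and 2·[YKZ] are each linear in λ. Evaluating at λ=0 and λ=1:
  2·[XEH] = 1/4·λ − 1/2,   2·[YKZ] = 2/5
So [XEH]:[YKZ] = (1/4·λ − 1/2) / (2/5). Setting this equal to -7/8:
  1/4·λ − 1/2 = -7/8·(2/5)  ⇒  λ = 3/5
Then r = λ/(1−λ) = (3/5)/(2/5) = 3/2. Check: with r = 3/2, R = (2/5, 0) and [XEH]:[YKZ] = -7/8 as required.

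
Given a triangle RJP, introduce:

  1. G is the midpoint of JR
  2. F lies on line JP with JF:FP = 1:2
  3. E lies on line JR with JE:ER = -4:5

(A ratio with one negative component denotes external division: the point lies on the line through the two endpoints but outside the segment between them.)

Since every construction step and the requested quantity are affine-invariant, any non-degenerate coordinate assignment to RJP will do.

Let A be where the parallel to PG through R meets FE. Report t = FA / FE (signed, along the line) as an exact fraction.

Work in coordinates with R = (0, 0), J = (1, 0), P = (0, 1).
1. G is the midpoint of JR ⇒ G = (1/2, 0)
2. F lies on line JP with JF:FP = 1:2 ⇒ F = (2/3, 1/3)
3. E lies on line JR with JE:ER = -4:5 ⇒ E = (5, 0)
through R parallel to PG: direction (1/2, -1); meets FE at A = (-1/5, 2/5)
A = F + t·(E−F) with t = -1/5

t = -1/5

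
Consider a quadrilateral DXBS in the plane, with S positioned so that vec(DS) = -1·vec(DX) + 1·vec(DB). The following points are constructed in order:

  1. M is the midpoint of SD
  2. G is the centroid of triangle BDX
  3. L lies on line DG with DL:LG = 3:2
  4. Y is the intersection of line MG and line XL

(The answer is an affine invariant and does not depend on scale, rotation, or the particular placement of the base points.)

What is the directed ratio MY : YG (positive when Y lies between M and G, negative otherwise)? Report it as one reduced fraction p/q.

Assign D = (0, 0), X = (1, 0), B = (0, 1), S = (-1, 1) — the answer is frame-independent, so this choice is without loss of generality.
1. M is the midpoint of SD ⇒ M = (-1/2, 1/2)
2. G is the centroid of triangle BDX ⇒ G = (1/3, 1/3)
3. L lies on line DG with DL:LG = 3:2 ⇒ L = (1/5, 1/5)
4. Y is the intersection of line MG and line XL ⇒ Y = (-3, 1)
Y = M + t·(G−M) with t = -3, so MY:YG = t:(1−t) = -3:4

MY:YG = -3/4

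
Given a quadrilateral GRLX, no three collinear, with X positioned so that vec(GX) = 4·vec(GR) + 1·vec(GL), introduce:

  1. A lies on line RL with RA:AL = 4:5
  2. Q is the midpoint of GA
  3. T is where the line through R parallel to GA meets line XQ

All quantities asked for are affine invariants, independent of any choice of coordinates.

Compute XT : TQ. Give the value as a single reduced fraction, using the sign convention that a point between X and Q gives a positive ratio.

XT:TQ = 7/4

Assign G = (0, 0), R = (1, 0), L = (0, 1), X = (4, 1) — the answer is frame-independent, so this choice is without loss of generality.
1. A lies on line RL with RA:AL = 4:5 ⇒ A = (5/9, 4/9)
2. Q is the midpoint of GA ⇒ Q = (5/18, 2/9)
3. T is where the line through R parallel to GA meets line XQ ⇒ T = (323/198, 50/99)
T = X + t·(Q−X) with t = 7/11, so XT:TQ = t:(1−t) = 7/11:4/11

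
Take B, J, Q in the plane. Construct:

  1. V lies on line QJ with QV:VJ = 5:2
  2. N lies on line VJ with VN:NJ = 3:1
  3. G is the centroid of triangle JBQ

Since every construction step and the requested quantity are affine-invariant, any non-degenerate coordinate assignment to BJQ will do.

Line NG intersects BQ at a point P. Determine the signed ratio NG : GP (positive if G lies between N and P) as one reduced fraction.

NG:GP = 25/14

Choose coordinates B = (0, 0), J = (1, 0), Q = (0, 1).
1. V lies on line QJ with QV:VJ = 5:2 ⇒ V = (5/7, 2/7)
2. N lies on line VJ with VN:NJ = 3:1 ⇒ N = (13/14, 1/14)
3. G is the centroid of triangle JBQ ⇒ G = (1/3, 1/3)
line NG meets BQ at P = (0, 12/25)
G = N + t·(P−N) with t = 25/39, so NG:GP = 25/39:14/39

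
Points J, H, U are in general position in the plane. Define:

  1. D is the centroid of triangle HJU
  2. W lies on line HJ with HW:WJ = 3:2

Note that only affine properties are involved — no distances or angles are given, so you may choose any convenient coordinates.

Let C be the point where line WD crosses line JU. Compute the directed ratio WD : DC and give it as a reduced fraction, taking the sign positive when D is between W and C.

Work in coordinates with J = (0, 0), H = (1, 0), U = (0, 1).
1. D is the centroid of triangle HJU ⇒ D = (1/3, 1/3)
2. W lies on line HJ with HW:WJ = 3:2 ⇒ W = (2/5, 0)
line WD meets JU at C = (0, 2)
D = W + t·(C−W) with t = 1/6, so WD:DC = 1/6:5/6

WD:DC = 1/5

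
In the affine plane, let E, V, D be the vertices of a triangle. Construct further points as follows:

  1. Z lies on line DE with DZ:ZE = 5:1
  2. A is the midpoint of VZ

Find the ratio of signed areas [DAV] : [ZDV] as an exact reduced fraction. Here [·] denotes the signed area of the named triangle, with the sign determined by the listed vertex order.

Assign E = (0, 0), V = (1, 0), D = (0, 1) — the answer is frame-independent, so this choice is without loss of generality.
1. Z lies on line DE with DZ:ZE = 5:1 ⇒ Z = (0, 1/6)
2. A is the midpoint of VZ ⇒ A = (1/2, 1/12)
2·[DAV] = 5/12, 2·[ZDV] = -5/6
[DAV]:[ZDV] = 5/12:-5/6 = -1/2

[DAV]:[ZDV] = -1/2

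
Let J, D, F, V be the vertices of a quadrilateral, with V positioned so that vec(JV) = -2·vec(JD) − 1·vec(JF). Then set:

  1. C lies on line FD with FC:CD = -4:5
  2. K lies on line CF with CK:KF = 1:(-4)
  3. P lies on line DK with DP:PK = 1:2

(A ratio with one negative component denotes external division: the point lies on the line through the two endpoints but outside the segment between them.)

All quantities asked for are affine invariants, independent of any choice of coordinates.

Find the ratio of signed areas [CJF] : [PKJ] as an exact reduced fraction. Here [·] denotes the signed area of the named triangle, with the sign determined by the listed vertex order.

[CJF]:[PKJ] = 18/19

Set J = (0, 0), D = (1, 0), F = (0, 1), V = (-2, -1); any affine frame gives the same invariant.
1. C lies on line FD with FC:CD = -4:5 ⇒ C = (-4, 5)
2. K lies on line CF with CK:KF = 1:(-4) ⇒ K = (-16/3, 19/3)
3. P lies on line DK with DP:PK = 1:2 ⇒ P = (-10/9, 19/9)
2·[CJF] = 4, 2·[PKJ] = 38/9
[CJF]:[PKJ] = 4:38/9 = 18/19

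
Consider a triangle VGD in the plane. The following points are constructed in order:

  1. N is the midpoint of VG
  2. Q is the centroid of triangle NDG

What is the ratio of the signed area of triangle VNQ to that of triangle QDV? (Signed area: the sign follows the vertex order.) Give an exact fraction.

Choose coordinates V = (0, 0), G = (1, 0), D = (0, 1).
1. N is the midpoint of VG ⇒ N = (1/2, 0)
2. Q is the centroid of triangle NDG ⇒ Q = (1/2, 1/3)
2·[VNQ] = 1/6, 2·[QDV] = 1/2
[VNQ]:[QDV] = 1/6:1/2 = 1/3

[VNQ]:[QDV] = 1/3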